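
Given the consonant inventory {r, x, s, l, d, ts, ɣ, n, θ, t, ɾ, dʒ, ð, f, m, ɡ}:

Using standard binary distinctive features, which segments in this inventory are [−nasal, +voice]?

Eliminate segments failing any feature: /x, s, ts, θ, t, f/ are [−voice]; /n, m/ are [+nasal]. The remaining /r, l, d, ɣ, ɾ, dʒ, ð, ɡ/ satisfy [−nasal], [+voice].

r, l, d, ɣ, ɾ, dʒ, ð, ɡ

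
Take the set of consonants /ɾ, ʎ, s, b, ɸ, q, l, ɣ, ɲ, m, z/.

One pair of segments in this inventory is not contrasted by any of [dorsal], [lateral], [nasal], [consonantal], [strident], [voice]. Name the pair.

ɾ, b

Both /ɾ/ and /b/ are [−dorsal], [−lateral], [−nasal], [+consonantal], [−strident], [+voice]. Since the list omits [sonorant], [labial] and [coronal] — which do distinguish the alveolar tap from the voiced bilabial stop — this pair collapses; all other pairs remain distinct.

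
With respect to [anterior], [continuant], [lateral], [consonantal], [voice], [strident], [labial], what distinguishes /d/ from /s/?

[voice], [continuant], [strident]

The two segments share [+anterior], [−lateral], [+consonantal], [−labial]. The only features from the list on which they differ: /d/ is [+voice] while /s/ is [−voice]; /d/ is [−continuant] while /s/ is [+continuant]; /d/ is [−strident] while /s/ is [+strident].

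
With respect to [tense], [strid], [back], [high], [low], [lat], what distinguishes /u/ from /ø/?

[high], [back]

The two segments share [+tense], [-strident], [-low], [-lateral]. The only features from the list on which they differ: /u/ is [+high] while /ø/ is [-high]; /u/ is [+back] while /ø/ is [-back].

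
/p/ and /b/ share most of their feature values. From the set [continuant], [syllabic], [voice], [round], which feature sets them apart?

/p/ (voiceless bilabial stop) and /b/ (voiced bilabial stop) agree on [-continuant], [-syllabic], [-round]. They differ on [voice] (/p/ [-], /b/ [+]).

[voice]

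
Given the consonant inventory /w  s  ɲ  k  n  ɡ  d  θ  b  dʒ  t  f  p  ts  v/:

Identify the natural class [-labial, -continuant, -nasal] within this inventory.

The [-labial] segments are /s, ɲ, k, n, ɡ, d, θ, dʒ, t, ts/.
Among these, [-continuant] gives /ɲ, k, n, ɡ, d, dʒ, t, ts/.
Among these, [-nasal] leaves /k, ɡ, d, dʒ, t, ts/.

k, ɡ, d, dʒ, t, ts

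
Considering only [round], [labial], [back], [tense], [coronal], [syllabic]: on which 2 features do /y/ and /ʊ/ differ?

[back], [tense]

/y/ is the high front rounded tense vowel and /ʊ/ is the high back rounded lax vowel. Both are [+round], [+labial], [-coronal], [+syllabic]. /y/ is [-back] while /ʊ/ is [+back]; /y/ is [+tense] while /ʊ/ is [-tense], so the distinguishing features are [back], [tense].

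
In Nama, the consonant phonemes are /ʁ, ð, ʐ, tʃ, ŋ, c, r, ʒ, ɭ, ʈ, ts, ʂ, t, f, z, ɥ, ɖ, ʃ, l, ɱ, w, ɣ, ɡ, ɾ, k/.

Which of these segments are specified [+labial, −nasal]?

f, ɥ, w

First, the [+labial] segments are /f, ɥ, ɱ, w/.
Intersecting with [−nasal] leaves /f, ɥ, w/.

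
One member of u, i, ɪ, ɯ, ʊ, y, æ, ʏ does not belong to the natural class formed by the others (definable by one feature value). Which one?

æ

The remaining segments after removing /æ/ share [+high]; /æ/ (low front unrounded vowel) is [−high]. For every other candidate removal, the leftover set fails to share any single feature value that the removed segment lacks.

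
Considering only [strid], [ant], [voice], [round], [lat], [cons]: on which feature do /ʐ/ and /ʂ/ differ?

/ʐ/ (voiced retroflex fricative) and /ʂ/ (voiceless retroflex fricative) agree on [+strident], [−anterior], [−round], [−lateral], [+consonantal]. They differ on [voice] (/ʐ/ [+], /ʂ/ [−]).

[voice]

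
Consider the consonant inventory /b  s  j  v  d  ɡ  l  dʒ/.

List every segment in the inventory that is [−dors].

The [−dorsal] segments here are /b, s, v, d, l, dʒ/; the remaining /j, ɡ/ are [+dorsal].

b, s, v, d, l, dʒ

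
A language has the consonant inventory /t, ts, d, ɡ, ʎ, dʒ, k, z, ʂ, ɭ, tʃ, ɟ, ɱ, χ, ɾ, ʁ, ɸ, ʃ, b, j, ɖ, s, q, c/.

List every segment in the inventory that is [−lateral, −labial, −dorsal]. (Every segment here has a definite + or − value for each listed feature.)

t, ts, d, dʒ, z, ʂ, tʃ, ɾ, ʃ, ɖ, s

First, the [−lateral] segments are /t, ts, d, ɡ, dʒ, k, z, ʂ, tʃ, ɟ, ɱ, χ, ɾ, ʁ, ɸ, ʃ, b, j, ɖ, s, q, c/.
Of those, [−labial] gives /t, ts, d, ɡ, dʒ, k, z, ʂ, tʃ, ɟ, χ, ɾ, ʁ, ʃ, j, ɖ, s, q, c/.
Among these, [−dorsal] leaves /t, ts, d, dʒ, z, ʂ, tʃ, ɾ, ʃ, ɖ, s/.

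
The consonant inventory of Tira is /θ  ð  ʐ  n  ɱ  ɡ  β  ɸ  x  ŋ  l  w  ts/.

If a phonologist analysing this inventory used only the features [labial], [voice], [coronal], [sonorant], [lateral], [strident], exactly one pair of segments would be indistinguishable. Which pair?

Both /ɱ/ and /w/ are [+labial], [+voice], [−coronal], [+sonorant], [−lateral], [−strident]. Since the list omits [nasal], [continuant], [round] and [dorsal] — which do distinguish the labiodental nasal from the labial-velar glide — this pair collapses; all other pairs remain distinct.

ɱ, w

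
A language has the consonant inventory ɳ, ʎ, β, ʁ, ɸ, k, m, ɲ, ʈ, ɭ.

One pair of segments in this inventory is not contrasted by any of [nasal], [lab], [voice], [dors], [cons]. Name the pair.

ʎ, ʁ

On the given features, /ʎ/ and /ʁ/ have an identical profile: [-nasal], [-labial], [+voice], [+dorsal], [+consonantal]. No other two segments in the inventory coincide on all 5 features. (They do differ in [lateral], [high] and [back], which are not among the given features.)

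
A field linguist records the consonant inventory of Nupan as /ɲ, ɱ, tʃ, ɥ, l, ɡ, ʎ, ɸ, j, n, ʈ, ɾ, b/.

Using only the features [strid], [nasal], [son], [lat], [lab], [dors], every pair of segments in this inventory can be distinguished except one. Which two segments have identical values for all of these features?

/b/ (voiced bilabial stop) and /ɸ/ (voiceless bilabial fricative) are both [−strident], [−nasal], [−sonorant], [−lateral], [+labial], [−dorsal], so none of the listed features separates them. (They do differ in [voice] and [continuant], which are not among the given features.) Every other pair in the inventory differs on at least one listed feature.

b, ɸ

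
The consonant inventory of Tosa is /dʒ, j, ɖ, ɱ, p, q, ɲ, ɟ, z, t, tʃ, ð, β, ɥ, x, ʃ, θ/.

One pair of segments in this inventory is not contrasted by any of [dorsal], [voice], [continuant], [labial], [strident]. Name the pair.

ɟ, ɲ

/ɟ/ (voiced palatal stop) and /ɲ/ (palatal nasal) are both [+dorsal], [+voice], [-continuant], [-labial], [-strident], so none of the listed features separates them. (They do differ in [sonorant] and [nasal], which are not among the given features.) Every other pair in the inventory differs on at least one listed feature.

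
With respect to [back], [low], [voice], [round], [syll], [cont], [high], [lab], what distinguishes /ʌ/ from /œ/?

[labial], [round], [back]

/ʌ/ (mid back unrounded lax vowel) and /œ/ (mid front rounded lax vowel) agree on [−low], [+voice], [+syllabic], [+continuant], [−high]. They differ on [labial] (/ʌ/ [−], /œ/ [+]), [round] (/ʌ/ [−], /œ/ [+]), [back] (/ʌ/ [+], /œ/ [−]).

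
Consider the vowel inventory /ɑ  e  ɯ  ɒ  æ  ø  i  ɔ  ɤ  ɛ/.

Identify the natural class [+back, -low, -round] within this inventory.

Checking each segment against [+back], [-low], [-round]: /ɯ/ (high back unrounded vowel), /ɤ/ (mid back unrounded tense vowel) satisfy every feature; every other segment in the inventory fails at least one.

ɯ, ɤ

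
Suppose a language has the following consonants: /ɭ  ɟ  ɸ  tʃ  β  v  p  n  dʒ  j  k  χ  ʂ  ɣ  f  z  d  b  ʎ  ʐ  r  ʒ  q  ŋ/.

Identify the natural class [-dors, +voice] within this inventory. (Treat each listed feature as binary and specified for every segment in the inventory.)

ɭ, β, v, n, dʒ, z, d, b, ʐ, r, ʒ

Eliminate segments failing any feature: /ɟ, j, k, χ, ɣ, ʎ, q, ŋ/ are [+dorsal]; /ɸ, tʃ, p, ʂ, f/ are [-voice]. The remaining /ɭ, β, v, n, dʒ, z, d, b, ʐ, r, ʒ/ satisfy [-dorsal], [+voice].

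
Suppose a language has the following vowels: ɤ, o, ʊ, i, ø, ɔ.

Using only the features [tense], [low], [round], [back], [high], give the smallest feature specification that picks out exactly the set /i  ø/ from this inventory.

[-back]

Every target segment is [-back] and no other inventory member is, so one feature is enough.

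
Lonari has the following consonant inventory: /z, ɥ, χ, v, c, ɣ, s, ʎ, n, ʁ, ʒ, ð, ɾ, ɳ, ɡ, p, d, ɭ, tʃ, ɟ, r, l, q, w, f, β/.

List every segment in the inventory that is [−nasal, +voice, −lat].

z, ɥ, v, ɣ, ʁ, ʒ, ð, ɾ, ɡ, d, ɟ, r, w, β

Checking each segment against [−nasal], [+voice], [−lateral]: /z/ (voiced alveolar fricative), /ɥ/ (labial-palatal glide), /v/ (voiced labiodental fricative), /ɣ/ (voiced velar fricative), /ʁ/ (voiced uvular fricative), /ʒ/ (voiced postalveolar fricative), among others, satisfy every feature; every other segment in the inventory fails at least one.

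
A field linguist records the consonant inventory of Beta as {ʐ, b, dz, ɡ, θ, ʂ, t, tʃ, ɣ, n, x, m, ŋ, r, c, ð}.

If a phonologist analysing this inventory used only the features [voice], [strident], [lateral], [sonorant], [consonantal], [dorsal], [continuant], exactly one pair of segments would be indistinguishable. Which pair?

/n/ (alveolar nasal) and /m/ (bilabial nasal) are both [+voice], [−strident], [−lateral], [+sonorant], [+consonantal], [−dorsal], [−continuant], so none of the listed features separates them. (They do differ in [labial] and [coronal], which are not among the given features.) Every other pair in the inventory differs on at least one listed feature.

n, m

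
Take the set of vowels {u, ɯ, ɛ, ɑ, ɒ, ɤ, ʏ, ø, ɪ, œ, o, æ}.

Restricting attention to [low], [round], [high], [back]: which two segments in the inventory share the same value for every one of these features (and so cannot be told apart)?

œ, ø

Both /œ/ and /ø/ are [-low], [+round], [-high], [-back]. Since the list omits [tense] — which does distinguish the mid front rounded lax vowel from the mid front rounded tense vowel — this pair collapses; all other pairs remain distinct.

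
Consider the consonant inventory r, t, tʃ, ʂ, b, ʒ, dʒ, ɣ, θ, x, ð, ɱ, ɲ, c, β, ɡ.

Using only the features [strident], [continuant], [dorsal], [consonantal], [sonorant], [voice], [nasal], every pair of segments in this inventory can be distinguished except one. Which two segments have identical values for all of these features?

ð, β

Both /ð/ and /β/ are [-strident], [+continuant], [-dorsal], [+consonantal], [-sonorant], [+voice], [-nasal]. Since the list omits [labial] and [coronal] — which do distinguish the voiced dental fricative from the voiced bilabial fricative — this pair collapses; all other pairs remain distinct.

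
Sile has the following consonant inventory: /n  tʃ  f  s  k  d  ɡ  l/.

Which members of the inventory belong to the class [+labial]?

The feature [labial] marks segments articulated with one or both lips. In this inventory /f/ has that property, so it is [+labial]; /n, tʃ, s, k, d, ɡ, l/ are [−labial].

f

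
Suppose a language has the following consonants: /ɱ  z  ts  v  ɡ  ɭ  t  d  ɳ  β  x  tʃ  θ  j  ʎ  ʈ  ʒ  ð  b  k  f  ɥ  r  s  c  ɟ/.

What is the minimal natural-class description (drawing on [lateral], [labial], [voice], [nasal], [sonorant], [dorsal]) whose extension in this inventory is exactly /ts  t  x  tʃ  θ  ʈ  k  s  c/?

Every target segment is [−voice], [−labial]; each remaining inventory member fails at least one of these. Each conjunct is needed — [−labial] alone would also admit /z, ɡ, ɭ, d, …/; [−voice] alone would also admit /f/ — and no other single listed feature has exactly this extension, so two is the minimum.

[−voice, −labial]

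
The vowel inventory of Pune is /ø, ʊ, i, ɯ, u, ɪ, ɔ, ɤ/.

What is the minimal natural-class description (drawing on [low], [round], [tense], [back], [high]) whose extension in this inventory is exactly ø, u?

[+round, +tense]

Every target segment is [+round], [+tense]; each remaining inventory member fails at least one of these. Each conjunct is needed — [+tense] alone would also admit /i, ɯ, ɤ/; [+round] alone would also admit /ʊ, ɔ/ — and no other single listed feature has exactly this extension, so two is the minimum.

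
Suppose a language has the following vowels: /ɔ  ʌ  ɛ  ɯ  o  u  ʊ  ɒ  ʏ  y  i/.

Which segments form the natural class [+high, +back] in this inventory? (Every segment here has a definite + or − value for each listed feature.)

ɯ, u, ʊ

Checking each segment against [+high], [+back]: /ɯ/ (high back unrounded vowel), /u/ (high back rounded tense vowel), /ʊ/ (high back rounded lax vowel) satisfy every feature; every other segment in the inventory fails at least one.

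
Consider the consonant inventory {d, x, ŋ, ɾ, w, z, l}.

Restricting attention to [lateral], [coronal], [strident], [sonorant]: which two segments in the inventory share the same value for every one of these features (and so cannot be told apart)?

On the given features, /w/ and /ŋ/ have an identical profile: [−lateral], [−coronal], [−strident], [+sonorant]. No other two segments in the inventory coincide on all 4 features. (They do differ in [nasal], [continuant], [labial] and [round], which are not among the given features.)

w, ŋ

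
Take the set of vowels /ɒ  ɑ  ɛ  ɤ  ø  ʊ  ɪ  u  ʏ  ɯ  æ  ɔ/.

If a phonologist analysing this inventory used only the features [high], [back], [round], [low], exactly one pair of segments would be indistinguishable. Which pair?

ʊ, u

Both /ʊ/ and /u/ are [+high], [+back], [+round], [−low]. Since the list omits [tense] — which does distinguish the high back rounded lax vowel from the high back rounded tense vowel — this pair collapses; all other pairs remain distinct.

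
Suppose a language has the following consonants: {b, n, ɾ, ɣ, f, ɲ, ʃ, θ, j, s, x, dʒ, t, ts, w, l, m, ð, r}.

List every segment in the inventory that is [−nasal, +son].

Checking each segment against [−nasal], [+sonorant]: /ɾ/ (alveolar tap), /j/ (palatal glide), /w/ (labial-velar glide), /l/ (alveolar lateral approximant), /r/ (alveolar trill) satisfy every feature; every other segment in the inventory fails at least one.

ɾ, j, w, l, r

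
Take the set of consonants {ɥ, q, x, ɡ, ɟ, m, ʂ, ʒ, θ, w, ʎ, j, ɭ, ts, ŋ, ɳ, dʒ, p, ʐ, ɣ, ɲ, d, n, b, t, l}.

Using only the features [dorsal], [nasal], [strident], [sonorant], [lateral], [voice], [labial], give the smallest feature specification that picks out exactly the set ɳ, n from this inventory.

[+nasal, −labial, −dorsal]

Every target segment is [+nasal], [−labial], [−dorsal]; each remaining inventory member fails at least one of these. Each conjunct is needed — [−labial, −dorsal] alone would also admit /ʂ, ʒ, θ, ɭ, …/; [+nasal, −dorsal] alone would also admit /m/; [+nasal, −labial] alone would also admit /ŋ, ɲ/ — and no other combination of two listed features has exactly this extension, so three is the minimum.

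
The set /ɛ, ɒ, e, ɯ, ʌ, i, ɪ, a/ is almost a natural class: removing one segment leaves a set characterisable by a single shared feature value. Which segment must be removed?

ɒ

The remaining segments after removing /ɒ/ share [-round]; /ɒ/ (low back rounded vowel) is [+round]. For every other candidate removal, the leftover set fails to share any single feature value that the removed segment lacks.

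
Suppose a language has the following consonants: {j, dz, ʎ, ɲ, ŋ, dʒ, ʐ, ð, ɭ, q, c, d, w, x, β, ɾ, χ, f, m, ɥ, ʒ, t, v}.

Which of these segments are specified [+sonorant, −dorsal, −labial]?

ɭ, ɾ

Among the inventory, the [+sonorant] segments are /j, ʎ, ɲ, ŋ, ɭ, w, ɾ, m, ɥ/.
Then [−dorsal] gives /ɭ, ɾ, m/.
Intersecting with [−labial] leaves /ɭ, ɾ/.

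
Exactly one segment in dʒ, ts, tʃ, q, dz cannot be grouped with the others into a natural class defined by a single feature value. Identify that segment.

q

/dʒ, dz, tʃ, ts/ are all [+delayed release], but /q/ (voiceless uvular stop) is [−delayed release]. No other single segment can be removed to leave a set sharing one feature value that the removed segment lacks, so /q/ is the odd one out.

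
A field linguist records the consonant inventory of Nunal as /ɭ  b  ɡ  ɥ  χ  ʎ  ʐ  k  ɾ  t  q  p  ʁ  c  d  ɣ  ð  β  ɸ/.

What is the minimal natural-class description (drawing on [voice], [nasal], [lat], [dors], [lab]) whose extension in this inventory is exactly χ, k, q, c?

[-voice, +dors]

Every target segment is [-voice], [+dorsal]; each remaining inventory member fails at least one of these. Each conjunct is needed — [+dorsal] alone would also admit /ɡ, ɥ, ʎ, ʁ, …/; [-voice] alone would also admit /t, p, ɸ/ — and no other single listed feature has exactly this extension, so two is the minimum.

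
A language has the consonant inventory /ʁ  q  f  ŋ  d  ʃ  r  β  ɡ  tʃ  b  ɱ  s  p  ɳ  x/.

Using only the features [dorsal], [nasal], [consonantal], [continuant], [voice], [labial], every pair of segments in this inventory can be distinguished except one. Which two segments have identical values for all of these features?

/ʃ/ (voiceless postalveolar fricative) and /s/ (voiceless alveolar fricative) are both [-dorsal], [-nasal], [+consonantal], [+continuant], [-voice], [-labial], so none of the listed features separates them. (They do differ in [anterior] and [distributed], which are not among the given features.) Every other pair in the inventory differs on at least one listed feature.

ʃ, s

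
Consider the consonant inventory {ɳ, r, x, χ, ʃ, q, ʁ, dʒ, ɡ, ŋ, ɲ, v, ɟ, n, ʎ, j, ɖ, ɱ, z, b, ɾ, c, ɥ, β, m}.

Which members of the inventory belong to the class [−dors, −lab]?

First, the [−dorsal] segments are /ɳ, r, ʃ, dʒ, v, n, ɖ, ɱ, z, b, ɾ, β, m/.
Then [−labial] leaves /ɳ, r, ʃ, dʒ, n, ɖ, z, ɾ/.

ɳ, r, ʃ, dʒ, n, ɖ, z, ɾ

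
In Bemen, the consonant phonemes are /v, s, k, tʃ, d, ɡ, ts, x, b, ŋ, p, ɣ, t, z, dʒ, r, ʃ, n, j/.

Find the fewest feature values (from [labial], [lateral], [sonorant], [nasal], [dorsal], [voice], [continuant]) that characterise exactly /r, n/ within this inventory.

The class [+sonorant], [-dorsal] has exactly /r, n/ as its extension in this inventory. No smaller conjunction from the listed features achieves this: [-dorsal] alone would also admit /v, s, tʃ, d, …/; [+sonorant] alone would also admit /ŋ, j/; and checking the remaining single features turns up none with this extension.

[+sonorant, -dorsal]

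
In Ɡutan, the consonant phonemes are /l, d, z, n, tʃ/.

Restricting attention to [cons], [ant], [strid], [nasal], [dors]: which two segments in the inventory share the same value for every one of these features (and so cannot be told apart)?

d, l

On the given features, /d/ and /l/ have an identical profile: [+consonantal], [+anterior], [-strident], [-nasal], [-dorsal]. No other two segments in the inventory coincide on all 5 features. (They do differ in [sonorant] and [lateral], which are not among the given features.)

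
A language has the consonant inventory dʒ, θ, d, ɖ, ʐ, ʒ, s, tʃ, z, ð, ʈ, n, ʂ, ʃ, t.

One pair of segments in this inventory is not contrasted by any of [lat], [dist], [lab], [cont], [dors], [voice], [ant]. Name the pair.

n, d

/n/ (alveolar nasal) and /d/ (voiced alveolar stop) are both [−lateral], [−distributed], [−labial], [−continuant], [−dorsal], [+voice], [+anterior], so none of the listed features separates them. (They do differ in [sonorant] and [nasal], which are not among the given features.) Every other pair in the inventory differs on at least one listed feature.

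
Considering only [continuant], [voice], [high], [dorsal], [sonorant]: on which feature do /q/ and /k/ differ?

/q/ (voiceless uvular stop) and /k/ (voiceless velar stop) agree on [−continuant], [−voice], [+dorsal], [−sonorant]. They differ on [high] (/q/ [−], /k/ [+]).

[high]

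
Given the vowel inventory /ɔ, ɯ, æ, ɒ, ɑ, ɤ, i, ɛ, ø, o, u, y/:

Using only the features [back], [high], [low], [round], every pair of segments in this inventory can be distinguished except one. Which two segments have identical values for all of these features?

/ɔ/ (mid back rounded lax vowel) and /o/ (mid back rounded tense vowel) are both [+back], [−high], [−low], [+round], so none of the listed features separates them. (They do differ in [tense], which is not among the given features.) Every other pair in the inventory differs on at least one listed feature.

ɔ, o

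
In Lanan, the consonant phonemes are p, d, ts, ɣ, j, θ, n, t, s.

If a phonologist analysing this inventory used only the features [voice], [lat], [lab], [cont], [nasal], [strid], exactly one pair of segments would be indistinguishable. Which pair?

/ɣ/ (voiced velar fricative) and /j/ (palatal glide) are both [+voice], [-lateral], [-labial], [+continuant], [-nasal], [-strident], so none of the listed features separates them. (They do differ in [sonorant] and [back], which are not among the given features.) Every other pair in the inventory differs on at least one listed feature.

ɣ, j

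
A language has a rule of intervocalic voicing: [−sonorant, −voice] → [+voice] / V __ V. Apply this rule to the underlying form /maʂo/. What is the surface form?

Only /ʂ/ occurs between two vowels (/a/ __ /o/) and matches the structural description. It is a voiceless retroflex fricative, so [−sonorant, −voice] holds; changing it to [+voice] with all other features held fixed yields /ʐ/ (voiced retroflex fricative). No other segment meets both the structural description and the environment, so the output is [maʐo].

[maʐo]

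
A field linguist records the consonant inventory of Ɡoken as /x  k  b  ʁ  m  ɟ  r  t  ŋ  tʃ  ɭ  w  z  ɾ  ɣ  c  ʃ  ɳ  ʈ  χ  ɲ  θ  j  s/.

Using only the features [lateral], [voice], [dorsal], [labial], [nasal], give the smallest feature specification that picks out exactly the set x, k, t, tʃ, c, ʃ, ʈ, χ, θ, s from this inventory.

/x, k, t, tʃ, c, ʃ, ʈ, χ, θ, s/ are exactly the [-voice] segments in the inventory, so a single feature suffices.

[-voice]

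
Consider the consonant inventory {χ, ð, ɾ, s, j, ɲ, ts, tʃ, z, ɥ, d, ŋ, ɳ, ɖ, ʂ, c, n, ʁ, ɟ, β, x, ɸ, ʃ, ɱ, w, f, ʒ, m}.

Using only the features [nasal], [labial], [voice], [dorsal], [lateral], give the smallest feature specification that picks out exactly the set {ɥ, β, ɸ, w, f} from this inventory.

Every target segment is [-nasal], [+labial]; each remaining inventory member fails at least one of these. Each conjunct is needed — [+labial] alone would also admit /ɱ, m/; [-nasal] alone would also admit /χ, ð, ɾ, s, …/ — and no other single listed feature has exactly this extension, so two is the minimum.

[-nasal, +labial]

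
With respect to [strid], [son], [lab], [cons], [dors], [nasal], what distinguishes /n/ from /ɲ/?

[dorsal]

/n/ is the alveolar nasal and /ɲ/ is the palatal nasal. Both are [-strident], [+sonorant], [-labial], [+consonantal], [+nasal]. /n/ is [-dorsal] while /ɲ/ is [+dorsal], so the distinguishing feature is [dorsal].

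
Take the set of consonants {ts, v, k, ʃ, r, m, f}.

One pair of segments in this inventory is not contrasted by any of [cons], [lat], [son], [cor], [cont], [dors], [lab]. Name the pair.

v, f

/v/ (voiced labiodental fricative) and /f/ (voiceless labiodental fricative) are both [+consonantal], [−lateral], [−sonorant], [−coronal], [+continuant], [−dorsal], [+labial], so none of the listed features separates them. (They do differ in [voice], which is not among the given features.) Every other pair in the inventory differs on at least one listed feature.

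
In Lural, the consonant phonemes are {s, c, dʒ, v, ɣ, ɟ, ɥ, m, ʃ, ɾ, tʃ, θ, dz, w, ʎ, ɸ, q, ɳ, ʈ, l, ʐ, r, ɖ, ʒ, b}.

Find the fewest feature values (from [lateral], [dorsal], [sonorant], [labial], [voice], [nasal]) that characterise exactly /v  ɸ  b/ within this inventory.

[−sonorant, +labial]

The class [−sonorant], [+labial] has exactly /v, ɸ, b/ as its extension in this inventory. No smaller conjunction from the listed features achieves this: [+labial] alone would also admit /ɥ, m, w/; [−sonorant] alone would also admit /s, c, dʒ, ɣ, …/; and checking the remaining single features turns up none with this extension.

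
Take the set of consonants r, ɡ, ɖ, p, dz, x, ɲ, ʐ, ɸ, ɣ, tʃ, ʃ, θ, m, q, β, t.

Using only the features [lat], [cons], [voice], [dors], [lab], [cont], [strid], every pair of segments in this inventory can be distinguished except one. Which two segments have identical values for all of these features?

On the given features, /ɡ/ and /ɲ/ have an identical profile: [−lateral], [+consonantal], [+voice], [+dorsal], [−labial], [−continuant], [−strident]. No other two segments in the inventory coincide on all 7 features. (They do differ in [sonorant], [nasal] and [back], which are not among the given features.)

ɡ, ɲ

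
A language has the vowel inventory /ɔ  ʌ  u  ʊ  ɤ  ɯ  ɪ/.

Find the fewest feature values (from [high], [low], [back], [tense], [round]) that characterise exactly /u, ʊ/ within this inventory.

[+high, +round]

Every target segment is [+high], [+round]; each remaining inventory member fails at least one of these. Each conjunct is needed — [+round] alone would also admit /ɔ/; [+high] alone would also admit /ɯ, ɪ/ — and no other single listed feature has exactly this extension, so two is the minimum.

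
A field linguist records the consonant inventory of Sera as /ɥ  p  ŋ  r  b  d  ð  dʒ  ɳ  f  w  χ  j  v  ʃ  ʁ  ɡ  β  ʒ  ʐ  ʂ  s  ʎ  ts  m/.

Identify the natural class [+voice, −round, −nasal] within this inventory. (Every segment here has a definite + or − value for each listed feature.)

r, b, d, ð, dʒ, j, v, ʁ, ɡ, β, ʒ, ʐ, ʎ

Eliminate segments failing any feature: /ɥ, w/ are [+round]; /p, f, χ, ʃ, ʂ, s, ts/ are [−voice]; /ŋ, ɳ, m/ are [+nasal]. The remaining /r, b, d, ð, dʒ, j, v, ʁ, ɡ, β, ʒ, ʐ, ʎ/ satisfy [+voice], [−round], [−nasal].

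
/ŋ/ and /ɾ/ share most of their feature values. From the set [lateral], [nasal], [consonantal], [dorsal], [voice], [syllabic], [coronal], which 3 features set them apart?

/ŋ/ is the velar nasal and /ɾ/ is the alveolar tap. Both are [−lateral], [+consonantal], [+voice], [−syllabic]. /ŋ/ is [+nasal] while /ɾ/ is [−nasal]; /ŋ/ is [−coronal] while /ɾ/ is [+coronal]; /ŋ/ is [+dorsal] while /ɾ/ is [−dorsal], so the distinguishing features are [nasal], [coronal], [dorsal].

[nasal], [coronal], [dorsal]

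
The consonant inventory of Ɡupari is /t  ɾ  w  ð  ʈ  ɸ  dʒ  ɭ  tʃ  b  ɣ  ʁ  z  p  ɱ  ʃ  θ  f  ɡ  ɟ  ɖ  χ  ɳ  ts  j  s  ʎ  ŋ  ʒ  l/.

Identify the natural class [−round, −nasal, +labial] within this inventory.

ɸ, b, p, f

Among the inventory, the [−round] segments are /t, ɾ, ð, ʈ, ɸ, dʒ, ɭ, tʃ, b, ɣ, ʁ, z, p, ɱ, ʃ, θ, f, ɡ, ɟ, ɖ, χ, ɳ, ts, j, s, ʎ, ŋ, ʒ, l/.
Intersecting with [−nasal] gives /t, ɾ, ð, ʈ, ɸ, dʒ, ɭ, tʃ, b, ɣ, ʁ, z, p, ʃ, θ, f, ɡ, ɟ, ɖ, χ, ts, j, s, ʎ, ʒ, l/.
Of those, [+labial] leaves /ɸ, b, p, f/.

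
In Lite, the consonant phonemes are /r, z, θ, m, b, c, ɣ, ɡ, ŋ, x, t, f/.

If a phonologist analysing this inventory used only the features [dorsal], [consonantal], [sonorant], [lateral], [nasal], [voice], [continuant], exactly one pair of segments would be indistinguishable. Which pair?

f, θ

Both /f/ and /θ/ are [-dorsal], [+consonantal], [-sonorant], [-lateral], [-nasal], [-voice], [+continuant]. Since the list omits [labial] and [coronal] — which do distinguish the voiceless labiodental fricative from the voiceless dental fricative — this pair collapses; all other pairs remain distinct.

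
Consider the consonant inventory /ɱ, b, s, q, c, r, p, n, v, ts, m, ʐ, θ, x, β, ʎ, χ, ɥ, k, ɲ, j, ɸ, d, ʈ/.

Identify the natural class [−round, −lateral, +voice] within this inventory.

ɱ, b, r, n, v, m, ʐ, β, ɲ, j, d

Checking each segment against [−round], [−lateral], [+voice]: /ɱ/ (labiodental nasal), /b/ (voiced bilabial stop), /r/ (alveolar trill), /n/ (alveolar nasal), /v/ (voiced labiodental fricative), /m/ (bilabial nasal), among others, satisfy every feature; every other segment in the inventory fails at least one.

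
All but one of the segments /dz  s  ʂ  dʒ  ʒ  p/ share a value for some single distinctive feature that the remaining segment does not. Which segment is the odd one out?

p

The remaining segments after removing /p/ share [+strident]; /p/ (voiceless bilabial stop) is [−strident]. For every other candidate removal, the leftover set fails to share any single feature value that the removed segment lacks.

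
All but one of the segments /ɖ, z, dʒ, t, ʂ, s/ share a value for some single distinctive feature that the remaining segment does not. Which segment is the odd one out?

The remaining segments after removing /dʒ/ share [-distributed]; /dʒ/ (voiced postalveolar affricate) is [+distributed]. For every other candidate removal, the leftover set fails to share any single feature value that the removed segment lacks.

dʒ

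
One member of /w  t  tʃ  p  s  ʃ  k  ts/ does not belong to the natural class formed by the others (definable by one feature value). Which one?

w

[voice] (equivalently [sonorant], [round]) groups all but one: /s, t, ʃ, k, p, tʃ, ts/ share [−voice] while /w/ (labial-velar glide) alone is [+voice]. Removing any other segment would not leave a single-feature class that excludes it.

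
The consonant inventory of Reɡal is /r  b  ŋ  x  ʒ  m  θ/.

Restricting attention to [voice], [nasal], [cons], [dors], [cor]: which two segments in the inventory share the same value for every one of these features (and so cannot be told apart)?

ʒ, r

On the given features, /ʒ/ and /r/ have an identical profile: [+voice], [-nasal], [+consonantal], [-dorsal], [+coronal]. No other two segments in the inventory coincide on all 5 features. (They do differ in [sonorant], [strident] and [anterior], which are not among the given features.)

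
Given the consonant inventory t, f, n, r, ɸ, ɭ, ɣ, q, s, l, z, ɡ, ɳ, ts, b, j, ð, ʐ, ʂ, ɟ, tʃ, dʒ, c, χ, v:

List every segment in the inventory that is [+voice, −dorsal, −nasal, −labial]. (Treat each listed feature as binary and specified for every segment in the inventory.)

r, ɭ, l, z, ð, ʐ, dʒ

Checking each segment against [+voice], [−dorsal], [−nasal], [−labial]: /r/ (alveolar trill), /ɭ/ (retroflex lateral approximant), /l/ (alveolar lateral approximant), /z/ (voiced alveolar fricative), /ð/ (voiced dental fricative), /ʐ/ (voiced retroflex fricative), among others, satisfy every feature; every other segment in the inventory fails at least one.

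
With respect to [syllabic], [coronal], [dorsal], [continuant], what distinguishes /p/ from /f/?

/p/ is the voiceless bilabial stop and /f/ is the voiceless labiodental fricative. Both are [−syllabic], [−coronal], [−dorsal]. /p/ is [−continuant] while /f/ is [+continuant], so the distinguishing feature is [continuant].

[continuant]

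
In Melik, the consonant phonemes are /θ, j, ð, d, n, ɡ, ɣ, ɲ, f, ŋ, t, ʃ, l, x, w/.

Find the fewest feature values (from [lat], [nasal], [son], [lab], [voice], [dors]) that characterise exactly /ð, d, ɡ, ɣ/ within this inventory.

/ð, d, ɡ, ɣ/ are all [-sonorant], [+voice], and no other segment in the inventory matches both values. Dropping any one of them over-generates: [+voice] alone would also admit /j, n, ɲ, ŋ, …/; [-sonorant] alone would also admit /θ, f, t, ʃ, …/. No other single listed feature picks out exactly this set either, so fewer than two features will not do.

[-son, +voice]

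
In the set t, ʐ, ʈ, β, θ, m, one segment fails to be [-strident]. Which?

ʐ

/θ, ʈ, m, β, t/ are all [-strident]; /ʐ/ (voiced retroflex fricative) is [+strident].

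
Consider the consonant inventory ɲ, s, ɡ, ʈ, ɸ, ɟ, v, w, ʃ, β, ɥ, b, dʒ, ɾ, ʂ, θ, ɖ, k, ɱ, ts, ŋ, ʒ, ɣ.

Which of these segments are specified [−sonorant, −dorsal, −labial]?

s, ʈ, ʃ, dʒ, ʂ, θ, ɖ, ts, ʒ

Eliminate segments failing any feature: /ɲ, w, ɥ, ɾ, ɱ, ŋ/ are [+sonorant]; /ɡ, ɟ, k, ɣ/ are [+dorsal]; /ɸ, v, β, b/ are [+labial]. The remaining /s, ʈ, ʃ, dʒ, ʂ, θ, ɖ, ts, ʒ/ satisfy [−sonorant], [−dorsal], [−labial].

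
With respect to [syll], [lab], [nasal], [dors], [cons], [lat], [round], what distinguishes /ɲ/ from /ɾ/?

[nasal], [dorsal]

/ɲ/ (palatal nasal) and /ɾ/ (alveolar tap) agree on [−syllabic], [−labial], [+consonantal], [−lateral], [−round]. They differ on [nasal] (/ɲ/ [+], /ɾ/ [−]), [dorsal] (/ɲ/ [+], /ɾ/ [−]).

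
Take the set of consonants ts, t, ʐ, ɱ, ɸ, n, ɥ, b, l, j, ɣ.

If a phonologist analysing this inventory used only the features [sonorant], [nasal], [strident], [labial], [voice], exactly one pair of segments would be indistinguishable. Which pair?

l, j

Both /l/ and /j/ are [+sonorant], [-nasal], [-strident], [-labial], [+voice]. Since the list omits [lateral] and [dorsal] — which do distinguish the alveolar lateral approximant from the palatal glide — this pair collapses; all other pairs remain distinct.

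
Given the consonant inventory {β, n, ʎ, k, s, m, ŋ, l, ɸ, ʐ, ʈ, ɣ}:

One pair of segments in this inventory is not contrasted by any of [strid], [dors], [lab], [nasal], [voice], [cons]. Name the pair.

ɣ, ʎ

/ɣ/ (voiced velar fricative) and /ʎ/ (palatal lateral approximant) are both [−strident], [+dorsal], [−labial], [−nasal], [+voice], [+consonantal], so none of the listed features separates them. (They do differ in [sonorant], [lateral] and [back], which are not among the given features.) Every other pair in the inventory differs on at least one listed feature.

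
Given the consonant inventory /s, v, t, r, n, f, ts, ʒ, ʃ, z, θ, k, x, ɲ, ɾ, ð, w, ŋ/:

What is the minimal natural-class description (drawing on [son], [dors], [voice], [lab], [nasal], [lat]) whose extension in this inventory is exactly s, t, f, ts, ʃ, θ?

[−voice, −dors]

Every target segment is [−voice], [−dorsal]; each remaining inventory member fails at least one of these. Each conjunct is needed — [−dorsal] alone would also admit /v, r, n, ʒ, …/; [−voice] alone would also admit /k, x/ — and no other single listed feature has exactly this extension, so two is the minimum.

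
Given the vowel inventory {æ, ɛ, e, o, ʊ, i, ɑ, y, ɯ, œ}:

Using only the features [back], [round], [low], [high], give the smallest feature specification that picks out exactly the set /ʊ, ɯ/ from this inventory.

Every target segment is [+high], [+back]; each remaining inventory member fails at least one of these. Each conjunct is needed — [+back] alone would also admit /o, ɑ/; [+high] alone would also admit /i, y/ — and no other single listed feature has exactly this extension, so two is the minimum.

[+high, +back]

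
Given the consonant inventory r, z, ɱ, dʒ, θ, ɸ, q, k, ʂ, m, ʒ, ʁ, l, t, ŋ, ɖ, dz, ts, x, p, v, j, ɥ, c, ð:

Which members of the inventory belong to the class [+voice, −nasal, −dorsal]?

Checking each segment against [+voice], [−nasal], [−dorsal]: /r/ (alveolar trill), /z/ (voiced alveolar fricative), /dʒ/ (voiced postalveolar affricate), /ʒ/ (voiced postalveolar fricative), /l/ (alveolar lateral approximant), /ɖ/ (voiced retroflex stop), among others, satisfy every feature; every other segment in the inventory fails at least one.

r, z, dʒ, ʒ, l, ɖ, dz, v, ð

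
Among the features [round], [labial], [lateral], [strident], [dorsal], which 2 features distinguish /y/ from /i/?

The two segments share [−lateral], [−strident], [+dorsal]. The only features from the list on which they differ: /y/ is [+labial] while /i/ is [−labial]; /y/ is [+round] while /i/ is [−round].

[labial], [round]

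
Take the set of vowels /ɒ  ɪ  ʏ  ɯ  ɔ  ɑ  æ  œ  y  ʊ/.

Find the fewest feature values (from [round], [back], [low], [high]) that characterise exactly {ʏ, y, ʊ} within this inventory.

[+high, +round]

Every target segment is [+high], [+round]; each remaining inventory member fails at least one of these. Each conjunct is needed — [+round] alone would also admit /ɒ, ɔ, œ/; [+high] alone would also admit /ɪ, ɯ/ — and no other single listed feature has exactly this extension, so two is the minimum.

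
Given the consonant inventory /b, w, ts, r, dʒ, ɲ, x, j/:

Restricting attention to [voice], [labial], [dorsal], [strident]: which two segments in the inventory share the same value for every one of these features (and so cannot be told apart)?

Both /ɲ/ and /j/ are [+voice], [-labial], [+dorsal], [-strident]. Since the list omits [nasal] and [continuant] — which do distinguish the palatal nasal from the palatal glide — this pair collapses; all other pairs remain distinct.

ɲ, j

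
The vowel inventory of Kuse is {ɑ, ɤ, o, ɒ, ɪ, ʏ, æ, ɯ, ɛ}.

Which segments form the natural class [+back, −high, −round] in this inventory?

ɑ, ɤ

Checking each segment against [+back], [−high], [−round]: /ɑ/ (low back unrounded vowel), /ɤ/ (mid back unrounded tense vowel) satisfy every feature; every other segment in the inventory fails at least one.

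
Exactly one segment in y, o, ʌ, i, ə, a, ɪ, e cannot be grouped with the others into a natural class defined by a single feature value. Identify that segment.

/e, ʌ, ə, o, ɪ, y, i/ are all [−low], but /a/ (low unrounded vowel) is [+low]. No other single segment can be removed to leave a set sharing one feature value that the removed segment lacks, so /a/ is the odd one out.

a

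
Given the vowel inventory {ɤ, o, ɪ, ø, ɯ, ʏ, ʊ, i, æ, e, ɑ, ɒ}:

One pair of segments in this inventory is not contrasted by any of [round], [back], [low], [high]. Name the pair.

i, ɪ

On the given features, /i/ and /ɪ/ have an identical profile: [-round], [-back], [-low], [+high]. No other two segments in the inventory coincide on all 4 features. (They do differ in [tense], which is not among the given features.)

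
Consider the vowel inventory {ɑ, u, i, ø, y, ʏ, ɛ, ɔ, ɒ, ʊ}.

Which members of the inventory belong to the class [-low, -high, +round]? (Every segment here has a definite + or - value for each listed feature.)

Checking each segment against [-low], [-high], [+round]: /ø/ (mid front rounded tense vowel), /ɔ/ (mid back rounded lax vowel) satisfy every feature; every other segment in the inventory fails at least one.

ø, ɔ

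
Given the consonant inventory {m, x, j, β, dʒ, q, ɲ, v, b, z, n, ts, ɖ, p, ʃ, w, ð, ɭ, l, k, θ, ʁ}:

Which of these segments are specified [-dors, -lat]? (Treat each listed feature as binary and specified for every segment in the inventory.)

m, β, dʒ, v, b, z, n, ts, ɖ, p, ʃ, ð, θ

Eliminate segments failing any feature: /x, j, q, ɲ, w, k, ʁ/ are [+dorsal]; /ɭ, l/ are [+lateral]. The remaining /m, β, dʒ, v, b, z, n, ts, ɖ, p, ʃ, ð, θ/ satisfy [-dorsal], [-lateral].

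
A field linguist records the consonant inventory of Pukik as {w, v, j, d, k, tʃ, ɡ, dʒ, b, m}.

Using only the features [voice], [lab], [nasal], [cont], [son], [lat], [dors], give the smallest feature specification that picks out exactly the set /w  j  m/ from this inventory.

[+son]

/w, j, m/ are exactly the [+sonorant] segments in the inventory, so a single feature suffices.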